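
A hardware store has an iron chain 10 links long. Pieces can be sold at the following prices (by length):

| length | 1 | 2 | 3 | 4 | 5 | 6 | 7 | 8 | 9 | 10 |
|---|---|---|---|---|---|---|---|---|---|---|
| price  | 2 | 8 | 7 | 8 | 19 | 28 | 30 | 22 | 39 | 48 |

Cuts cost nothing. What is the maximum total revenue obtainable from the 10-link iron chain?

Consider every possible first cut. R[k] is the best of p[i]+R[k−i] over all sellable i≤k.
R[1] = 2
R[2] = max(2+2, 8+0) = 8
R[3] = max(2+8, 8+2, 7+0) = 10
R[4] = max(2+10, 8+8, 7+2, 8+0) = 16
R[5] = max(2+16, 8+10, 7+8, 8+2, 19+0) = 19
R[6] = max(2+19, 8+16, 7+10, 8+8, 19+2, 28+0) = 28
R[7] = max(2+28, 8+19, 7+16, …, 28+2, 30+0) = 30
R[8] = max(2+30, 8+28, 7+19, …, 30+2, 22+0) = 36
R[9] = max(2+36, 8+30, 7+28, …, 22+2, 39+0) = 39
R[10] = max(2+39, 8+36, 7+30, …, 39+2, 48+0) = 48
Best is to sell the whole 10-link piece uncut for $48.

48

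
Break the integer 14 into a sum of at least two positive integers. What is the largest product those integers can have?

Define P[k] = max over 1≤i<k of i · max(k−i, P[k−i]); the inner max lets the remainder stay uncut if that's better.
P[2] = 1·max(1,0) = 1·1 = 1
P[3] = 1·max(2,1) = 1·2 = 2
P[4] = 2·max(2,1) = 2·2 = 4
P[5] = 2·max(3,2) = 2·3 = 6
P[6] = 3·max(3,2) = 3·3 = 9
P[7] = 2·max(5,6) = 2·6 = 12
P[8] = 2·max(6,9) = 2·9 = 18
P[9] = 3·max(6,9) = 3·9 = 27
P[10] = 2·max(8,18) = 2·18 = 36
P[11] = 2·max(9,27) = 2·27 = 54
P[12] = 3·max(9,27) = 3·27 = 81
P[13] = 2·max(11,54) = 2·54 = 108
P[14] = 2·max(12,81) = 2·81 = 162
One optimal split: 3 + 3 + 3 + 3 + 2; product 3·3·3·3·2 = 162.

162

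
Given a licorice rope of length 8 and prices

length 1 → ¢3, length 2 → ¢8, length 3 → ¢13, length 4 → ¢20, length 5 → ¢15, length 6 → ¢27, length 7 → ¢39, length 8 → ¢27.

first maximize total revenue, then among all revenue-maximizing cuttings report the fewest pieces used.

Build r[k] bottom-up: r[k] = max over allowed piece i of (p[i] + r[k−i]).
r[1] = 3
r[2] = max(3+3, 8+0) = 8
r[3] = max(3+8, 8+3, 13+0) = 13
r[4] = max(3+13, 8+8, 13+3, 20+0) = 20
r[5] = max(3+20, 8+13, 13+8, 20+3, 15+0) = 23
r[6] = max(3+23, 8+20, 13+13, 20+8, 15+3, 27+0) = 28
r[7] = max(3+28, 8+23, 13+20, …, 27+3, 39+0) = 39
r[8] = max(3+39, 8+28, 13+23, …, 39+3, 27+0) = 42
Maximum revenue is ¢42.
Now minimize piece count subject to staying optimal: for each k, pieces[k] = 1 + min over i with p[i]+r[k−i]=r[k] of pieces[k−i].
pieces[5] = 2
pieces[6] = 2
pieces[7] = 1
pieces[8] = 2

2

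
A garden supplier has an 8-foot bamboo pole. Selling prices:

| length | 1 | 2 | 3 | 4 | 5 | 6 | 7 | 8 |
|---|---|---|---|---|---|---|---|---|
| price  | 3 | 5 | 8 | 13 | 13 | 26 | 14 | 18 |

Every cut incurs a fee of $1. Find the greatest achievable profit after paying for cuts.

Consider every possible first cut. r[k] is the best of p[i]+r[k−i] over all sellable i≤k, charging 1 whenever i<k.
r[1] = 3
r[2] = max(3+3-1, 5+0) = 5
r[3] = max(3+5-1, 5+3-1, 8+0) = 8
r[4] = max(3+8-1, 5+5-1, 8+3-1, 13+0) = 13
r[5] = max(3+13-1, 5+8-1, 8+5-1, 13+3-1, 13+0) = 15
r[6] = max(3+15-1, 5+13-1, 8+8-1, 13+5-1, 13+3-1, 26+0) = 26
r[7] = max(3+26-1, 5+15-1, 8+13-1, …, 26+3-1, 14+0) = 28
r[8] = max(3+28-1, 5+26-1, 8+15-1, …, 14+3-1, 18+0) = 30
One optimal plan: pieces 6 + 1 + 1 (2 cuts) → $32 − $2 = $30.

30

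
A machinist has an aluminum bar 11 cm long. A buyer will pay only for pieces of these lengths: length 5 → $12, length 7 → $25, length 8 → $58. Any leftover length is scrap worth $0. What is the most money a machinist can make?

Build f[k] bottom-up: f[k] = max over allowed piece i of (p[i] + f[k−i]).
f[1] = 0
f[2] = 0
f[3] = 0
f[4] = 0
f[5] = 12
f[6] = 12
f[7] = 25
f[8] = 58
f[9] = 58
f[10] = 58
f[11] = 58
One optimal cutting: pieces 8 with 3 cm of scrap → $58.

58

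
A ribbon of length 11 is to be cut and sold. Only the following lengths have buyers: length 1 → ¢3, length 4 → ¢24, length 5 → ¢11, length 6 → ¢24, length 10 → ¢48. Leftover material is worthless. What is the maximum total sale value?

57

Let best[k] be the best obtainable value from length k. For each k, try every first piece i and keep the best of price[i] + best[k−i].
best[1] = 3
best[2] = 6  (first piece 1, then best[1]=3)
best[3] = 9  (first piece 1, then best[2]=6)
best[4] = 24
best[5] = 27  (first piece 1, then best[4]=24)
best[6] = 30  (first piece 1, then best[5]=27)
best[7] = 33  (first piece 1, then best[6]=30)
best[8] = 48  (first piece 4, then best[4]=24)
best[9] = 51  (first piece 1, then best[8]=48)
best[10] = 54  (first piece 1, then best[9]=51)
best[11] = 57  (first piece 1, then best[10]=54)
One optimal cutting: 4 + 4 + 1 + 1 + 1 → ¢57.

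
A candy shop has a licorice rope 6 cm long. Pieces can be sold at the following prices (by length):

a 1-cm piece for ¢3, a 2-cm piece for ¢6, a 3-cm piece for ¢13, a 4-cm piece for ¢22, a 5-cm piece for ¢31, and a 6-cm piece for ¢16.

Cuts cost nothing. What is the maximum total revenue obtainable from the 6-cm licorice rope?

34

Build r[k] bottom-up: r[k] = max over allowed piece i of (p[i] + r[k−i]).
r[1] = 3
r[2] = 6  (first piece 1, then r[1]=3)
r[3] = 13
r[4] = 22
r[5] = 31
r[6] = 34  (first piece 1, then r[5]=31)
One optimal cutting: 5 + 1 → ¢31 + ¢3 = ¢34.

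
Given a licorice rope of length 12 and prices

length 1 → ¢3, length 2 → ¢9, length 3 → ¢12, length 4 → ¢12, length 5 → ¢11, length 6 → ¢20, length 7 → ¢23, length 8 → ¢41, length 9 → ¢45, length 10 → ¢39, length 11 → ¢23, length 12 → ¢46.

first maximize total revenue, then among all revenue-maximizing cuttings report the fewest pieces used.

Let r[k] be the best obtainable value from length k. For each k, try every first piece i and keep the best of price[i] + r[k−i].
r[1] = 3
r[2] = max(3+3, 9+0) = 9
r[3] = max(3+9, 9+3, 12+0) = 12
r[4] = max(3+12, 9+9, 12+3, 12+0) = 18
r[5] = max(3+18, 9+12, 12+9, 12+3, 11+0) = 21
r[6] = max(3+21, 9+18, 12+12, 12+9, 11+3, 20+0) = 27
r[7] = max(3+27, 9+21, 12+18, …, 20+3, 23+0) = 30
r[8] = max(3+30, 9+27, 12+21, …, 23+3, 41+0) = 41
r[9] = max(3+41, 9+30, 12+27, …, 41+3, 45+0) = 45
r[10] = max(3+45, 9+41, 12+30, …, 45+3, 39+0) = 50
r[11] = max(3+50, 9+45, 12+41, …, 39+3, 23+0) = 54
r[12] = max(3+54, 9+50, 12+45, …, 23+3, 46+0) = 59
Maximum revenue is ¢59.
Now minimize piece count subject to staying optimal: for each k, pieces[k] = 1 + min over i with p[i]+r[k−i]=r[k] of pieces[k−i].
pieces[9] = 1
pieces[10] = 2
pieces[11] = 2
pieces[12] = 3

3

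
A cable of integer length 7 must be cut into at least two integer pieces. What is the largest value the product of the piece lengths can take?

12

Fill f[k] for k=2..7: at each k try every first piece i and multiply by the better of (k−i) uncut or f[k−i].
f[2] = 1×max(1,0) = 1×1 = 1
f[3] = max(1×2, 2×1) = 2
f[4] = max(1×3, 2×2, 3×1) = 4
f[5] = max(1×4, 2×3, 3×2, 4×1) = 6
f[6] = max(1×6, 2×4, 3×3, 4×2, 5×1) = 9
f[7] = max(1×9, 2×6, 3×4, 4×3, 5×2, 6×1) = 12
One optimal split: 3 + 2 + 2; product 3×2×2 = 12.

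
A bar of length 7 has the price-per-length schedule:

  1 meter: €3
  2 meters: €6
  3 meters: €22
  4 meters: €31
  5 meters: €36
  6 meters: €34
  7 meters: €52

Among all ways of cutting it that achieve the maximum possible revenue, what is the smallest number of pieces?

2

Build r[k] bottom-up: r[k] = max over allowed piece i of (p[i] + r[k−i]).
r[1] = 3
r[2] = max(3+3, 6+0) = 6
r[3] = max(3+6, 6+3, 22+0) = 22
r[4] = max(3+22, 6+6, 22+3, 31+0) = 31
r[5] = max(3+31, 6+22, 22+6, 31+3, 36+0) = 36
r[6] = max(3+36, 6+31, 22+22, 31+6, 36+3, 34+0) = 44
r[7] = max(3+44, 6+36, 22+31, …, 34+3, 52+0) = 53
Maximum revenue is €53.
Now minimize piece count subject to staying optimal: for each k, pieces[k] = 1 + min over i with p[i]+r[k−i]=r[k] of pieces[k−i].
pieces[4] = 1
pieces[5] = 1
pieces[6] = 2
pieces[7] = 2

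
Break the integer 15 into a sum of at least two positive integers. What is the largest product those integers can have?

243

Let prod[k] be the best product for length k (with at least one cut). For each first piece i, the rest contributes max(k−i, prod[k−i]).
prod[2] = 1×max(1,0) = 1×1 = 1
prod[3] = 1×max(2,1) = 1×2 = 2
prod[4] = 2×max(2,1) = 2×2 = 4
prod[5] = 2×max(3,2) = 2×3 = 6
prod[6] = 3×max(3,2) = 3×3 = 9
prod[7] = 2×max(5,6) = 2×6 = 12
prod[8] = 2×max(6,9) = 2×9 = 18
prod[9] = 3×max(6,9) = 3×9 = 27
prod[10] = 2×max(8,18) = 2×18 = 36
prod[11] = 2×max(9,27) = 2×27 = 54
prod[12] = 3×max(9,27) = 3×27 = 81
prod[13] = 2×max(11,54) = 2×54 = 108
prod[14] = 2×max(12,81) = 2×81 = 162
prod[15] = 3×max(12,81) = 3×81 = 243
One optimal split: 3 + 3 + 3 + 3 + 3; product 3×3×3×3×3 = 243.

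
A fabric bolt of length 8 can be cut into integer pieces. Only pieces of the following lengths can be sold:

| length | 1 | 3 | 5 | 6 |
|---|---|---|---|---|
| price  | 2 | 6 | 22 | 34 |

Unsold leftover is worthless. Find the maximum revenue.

Let best[k] be the best obtainable value from length k. For each k, try every first piece i and keep the best of price[i] + best[k−i].
best[1] = 2
best[2] = 4  (first piece 1, then best[1]=2)
best[3] = 6  (first piece 1, then best[2]=4)
best[4] = 8  (first piece 1, then best[3]=6)
best[5] = 22
best[6] = 34
best[7] = 36  (first piece 1, then best[6]=34)
best[8] = 38  (first piece 1, then best[7]=36)
One optimal cutting: 6 + 1 + 1 → $38.

38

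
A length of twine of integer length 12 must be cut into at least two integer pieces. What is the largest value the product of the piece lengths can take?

Let g[k] be the best product for length k (with at least one cut). For each first piece i, the rest contributes max(k−i, g[k−i]).
g[2] = 1·max(1,0) = 1·1 = 1
g[3] = max(1·2, 2·1) = 2
g[4] = max(1·3, 2·2, 3·1) = 4
g[5] = max(1·4, 2·3, 3·2, 4·1) = 6
g[6] = max(1·6, 2·4, 3·3, 4·2, 5·1) = 9
g[7] = max(1·9, 2·6, 3·4, 4·3, 5·2, 6·1) = 12
g[8] = max(1·12, 2·9, 3·6, …, 6·2, 7·1) = 18
g[9] = max(1·18, 2·12, 3·9, …, 7·2, 8·1) = 27
g[10] = max(1·27, 2·18, 3·12, …, 8·2, 9·1) = 36
g[11] = max(1·36, 2·27, 3·18, …, 9·2, 10·1) = 54
g[12] = max(1·54, 2·36, 3·27, …, 10·2, 11·1) = 81
One optimal split: 3 + 3 + 3 + 3; product 3·3·3·3 = 81.

81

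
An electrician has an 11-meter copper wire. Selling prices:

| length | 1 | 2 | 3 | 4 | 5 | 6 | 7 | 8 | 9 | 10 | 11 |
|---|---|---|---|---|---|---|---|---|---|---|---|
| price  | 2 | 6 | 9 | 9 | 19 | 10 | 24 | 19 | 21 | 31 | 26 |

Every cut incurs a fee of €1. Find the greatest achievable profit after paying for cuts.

Let net[k] be the best obtainable value from length k. For each k, try every first piece i and keep the best of price[i] + net[k−i] minus the 1 cut fee when i<k.
net[1] = 2
net[2] = max(2+2-1, 6+0) = 6
net[3] = max(2+6-1, 6+2-1, 9+0) = 9
net[4] = max(2+9-1, 6+6-1, 9+2-1, 9+0) = 11
net[5] = max(2+11-1, 6+9-1, 9+6-1, 9+2-1, 19+0) = 19
net[6] = max(2+19-1, 6+11-1, 9+9-1, 9+6-1, 19+2-1, 10+0) = 20
net[7] = max(2+20-1, 6+19-1, 9+11-1, …, 10+2-1, 24+0) = 24
net[8] = max(2+24-1, 6+20-1, 9+19-1, …, 24+2-1, 19+0) = 27
net[9] = max(2+27-1, 6+24-1, 9+20-1, …, 19+2-1, 21+0) = 29
net[10] = max(2+29-1, 6+27-1, 9+24-1, …, 21+2-1, 31+0) = 37
net[11] = max(2+37-1, 6+29-1, 9+27-1, …, 31+2-1, 26+0) = 38
One optimal plan: pieces 5 + 5 + 1 (2 cuts) → €40 − €2 = €38.

38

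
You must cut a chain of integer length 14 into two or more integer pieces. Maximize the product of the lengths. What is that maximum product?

Let prod[k] be the best product for length k (with at least one cut). For each first piece i, the rest contributes max(k−i, prod[k−i]).
prod[2] = 1*max(1,0) = 1*1 = 1
prod[3] = 1*max(2,1) = 1*2 = 2
prod[4] = 2*max(2,1) = 2*2 = 4
prod[5] = 2*max(3,2) = 2*3 = 6
prod[6] = 3*max(3,2) = 3*3 = 9
prod[7] = 2*max(5,6) = 2*6 = 12
prod[8] = 2*max(6,9) = 2*9 = 18
prod[9] = 3*max(6,9) = 3*9 = 27
prod[10] = 2*max(8,18) = 2*18 = 36
prod[11] = 2*max(9,27) = 2*27 = 54
prod[12] = 3*max(9,27) = 3*27 = 81
prod[13] = 2*max(11,54) = 2*54 = 108
prod[14] = 2*max(12,81) = 2*81 = 162
One optimal split: 3 + 3 + 3 + 3 + 2; product 3*3*3*3*2 = 162.

162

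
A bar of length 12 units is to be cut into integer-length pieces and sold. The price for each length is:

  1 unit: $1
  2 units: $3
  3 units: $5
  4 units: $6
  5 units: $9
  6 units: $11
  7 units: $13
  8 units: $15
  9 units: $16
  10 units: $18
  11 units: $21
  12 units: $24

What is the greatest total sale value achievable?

Build v[k] bottom-up: v[k] = max over allowed piece i of (p[i] + v[k−i]).
v[1] = 1
v[2] = max(1+1, 3+0) = 3
v[3] = max(1+3, 3+1, 5+0) = 5
v[4] = max(1+5, 3+3, 5+1, 6+0) = 6
v[5] = max(1+6, 3+5, 5+3, 6+1, 9+0) = 9
v[6] = max(1+9, 3+6, 5+5, 6+3, 9+1, 11+0) = 11
v[7] = max(1+11, 3+9, 5+6, …, 11+1, 13+0) = 13
v[8] = max(1+13, 3+11, 5+9, …, 13+1, 15+0) = 15
v[9] = max(1+15, 3+13, 5+11, …, 15+1, 16+0) = 16
v[10] = max(1+16, 3+15, 5+13, …, 16+1, 18+0) = 18
v[11] = max(1+18, 3+16, 5+15, …, 18+1, 21+0) = 21
v[12] = max(1+21, 3+18, 5+16, …, 21+1, 24+0) = 24
Best is to sell the whole 12-unit piece uncut for $24.

24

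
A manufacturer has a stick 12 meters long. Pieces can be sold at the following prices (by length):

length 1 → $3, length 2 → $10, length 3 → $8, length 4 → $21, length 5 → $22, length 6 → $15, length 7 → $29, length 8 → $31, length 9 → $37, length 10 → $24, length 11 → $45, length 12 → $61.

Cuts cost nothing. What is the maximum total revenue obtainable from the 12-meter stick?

63

Let R[k] be the best obtainable value from length k. For each k, try every first piece i and keep the best of price[i] + R[k−i].
R[1] = 3
R[2] = 10
R[3] = 13  (first piece 1, then R[2]=10)
R[4] = 21
R[5] = 24  (first piece 1, then R[4]=21)
R[6] = 31  (first piece 2, then R[4]=21)
R[7] = 34  (first piece 1, then R[6]=31)
R[8] = 42  (first piece 4, then R[4]=21)
R[9] = 45  (first piece 1, then R[8]=42)
R[10] = 52  (first piece 2, then R[8]=42)
R[11] = 55  (first piece 1, then R[10]=52)
R[12] = 63  (first piece 4, then R[8]=42)
One optimal cutting: 4 + 4 + 4 → $21 + $21 + $21 = $63.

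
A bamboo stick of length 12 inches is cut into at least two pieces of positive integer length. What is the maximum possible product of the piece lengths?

81

Define P[k] = max over 1≤i<k of i · max(k−i, P[k−i]); the inner max lets the remainder stay uncut if that's better.
Small cases: P[2]=1, P[3]=2, P[4]=4, P[5]=6.
P[6] = 3*max(3,2) = 3*3 = 9
P[7] = 2*max(5,6) = 2*6 = 12
P[8] = 2*max(6,9) = 2*9 = 18
P[9] = 3*max(6,9) = 3*9 = 27
P[10] = 2*max(8,18) = 2*18 = 36
P[11] = 2*max(9,27) = 2*27 = 54
P[12] = 3*max(9,27) = 3*27 = 81
One optimal split: 3 + 3 + 3 + 3; product 3*3*3*3 = 81.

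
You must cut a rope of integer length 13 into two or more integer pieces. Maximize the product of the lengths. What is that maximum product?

Let prod[k] be the best product for length k (with at least one cut). For each first piece i, the rest contributes max(k−i, prod[k−i]).
prod[2] = 1·max(1,0) = 1·1 = 1
prod[3] = 1·max(2,1) = 1·2 = 2
prod[4] = 2·max(2,1) = 2·2 = 4
prod[5] = 2·max(3,2) = 2·3 = 6
prod[6] = 3·max(3,2) = 3·3 = 9
prod[7] = 2·max(5,6) = 2·6 = 12
prod[8] = 2·max(6,9) = 2·9 = 18
prod[9] = 3·max(6,9) = 3·9 = 27
prod[10] = 2·max(8,18) = 2·18 = 36
prod[11] = 2·max(9,27) = 2·27 = 54
prod[12] = 3·max(9,27) = 3·27 = 81
prod[13] = 2·max(11,54) = 2·54 = 108
One optimal split: 3 + 3 + 3 + 2 + 2; product 3·3·3·2·2 = 108.

108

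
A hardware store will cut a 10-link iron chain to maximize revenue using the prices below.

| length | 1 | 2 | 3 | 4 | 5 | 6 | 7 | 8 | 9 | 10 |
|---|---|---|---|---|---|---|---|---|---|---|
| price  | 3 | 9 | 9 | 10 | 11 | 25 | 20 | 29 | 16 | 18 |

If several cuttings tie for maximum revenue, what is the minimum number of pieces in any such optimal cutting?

5

Build r[k] bottom-up: r[k] = max over allowed piece i of (p[i] + r[k−i]).
r[1] = 3
r[2] = 9
r[3] = 12  (first piece 1, then r[2]=9)
r[4] = 18  (first piece 2, then r[2]=9)
r[5] = 21  (first piece 1, then r[4]=18)
r[6] = 27  (first piece 2, then r[4]=18)
r[7] = 30  (first piece 1, then r[6]=27)
r[8] = 36  (first piece 2, then r[6]=27)
r[9] = 39  (first piece 1, then r[8]=36)
r[10] = 45  (first piece 2, then r[8]=36)
Maximum revenue is $45.
Now minimize piece count subject to staying optimal: for each k, pieces[k] = 1 + min over i with p[i]+r[k−i]=r[k] of pieces[k−i].
pieces[7] = 4
pieces[8] = 4
pieces[9] = 5
pieces[10] = 5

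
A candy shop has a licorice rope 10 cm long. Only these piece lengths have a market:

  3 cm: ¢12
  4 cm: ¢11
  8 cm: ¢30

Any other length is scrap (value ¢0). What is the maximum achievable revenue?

36

Consider every possible first cut. r[k] is the best of p[i]+r[k−i] over all sellable i≤k.
r[1] = 0
r[2] = 0
r[3] = 12
r[4] = 12
r[5] = 12
r[6] = 24  (first piece 3, then r[3]=12)
r[7] = 24
r[8] = 30
r[9] = 36  (first piece 3, then r[6]=24)
r[10] = 36
One optimal cutting: pieces 3 + 3 + 3 with 1 cm of scrap → ¢36.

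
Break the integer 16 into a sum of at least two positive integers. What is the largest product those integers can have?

324

Let f[k] be the best product for length k (with at least one cut). For each first piece i, the rest contributes max(k−i, f[k−i]).
f[2] = 1·max(1,0) = 1·1 = 1
f[3] = 1·max(2,1) = 1·2 = 2
f[4] = 2·max(2,1) = 2·2 = 4
f[5] = 2·max(3,2) = 2·3 = 6
f[6] = 3·max(3,2) = 3·3 = 9
f[7] = 2·max(5,6) = 2·6 = 12
f[8] = 2·max(6,9) = 2·9 = 18
f[9] = 3·max(6,9) = 3·9 = 27
f[10] = 2·max(8,18) = 2·18 = 36
f[11] = 2·max(9,27) = 2·27 = 54
f[12] = 3·max(9,27) = 3·27 = 81
f[13] = 2·max(11,54) = 2·54 = 108
f[14] = 2·max(12,81) = 2·81 = 162
f[15] = 3·max(12,81) = 3·81 = 243
f[16] = 2·max(14,162) = 2·162 = 324
One optimal split: 3 + 3 + 3 + 3 + 2 + 2; product 3·3·3·3·2·2 = 324.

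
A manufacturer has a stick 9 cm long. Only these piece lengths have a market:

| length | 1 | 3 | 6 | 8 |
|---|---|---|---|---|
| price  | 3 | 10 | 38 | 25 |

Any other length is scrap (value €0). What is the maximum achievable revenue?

Build r[k] bottom-up: r[k] = max over allowed piece i of (p[i] + r[k−i]).
r[1] = 3
r[2] = 6  (first piece 1, then r[1]=3)
r[3] = 10
r[4] = 13  (first piece 1, then r[3]=10)
r[5] = 16  (first piece 1, then r[4]=13)
r[6] = 38
r[7] = 41  (first piece 1, then r[6]=38)
r[8] = 44  (first piece 1, then r[7]=41)
r[9] = 48  (first piece 3, then r[6]=38)
One optimal cutting: 6 + 3 → €48.

48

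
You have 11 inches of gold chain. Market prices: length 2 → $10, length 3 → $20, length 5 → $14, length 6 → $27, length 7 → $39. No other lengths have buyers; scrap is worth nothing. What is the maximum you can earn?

Let best[k] be the best obtainable value from length k. For each k, try every first piece i and keep the best of price[i] + best[k−i].
best[1] = 0
best[2] = 10
best[3] = 20
best[4] = 20
best[5] = 30  (first piece 2, then best[3]=20)
best[6] = 40  (first piece 3, then best[3]=20)
best[7] = 40
best[8] = 50  (first piece 2, then best[6]=40)
best[9] = 60  (first piece 3, then best[6]=40)
best[10] = 60
best[11] = 70  (first piece 2, then best[9]=60)
One optimal cutting: 3 + 3 + 3 + 2 → $70.

70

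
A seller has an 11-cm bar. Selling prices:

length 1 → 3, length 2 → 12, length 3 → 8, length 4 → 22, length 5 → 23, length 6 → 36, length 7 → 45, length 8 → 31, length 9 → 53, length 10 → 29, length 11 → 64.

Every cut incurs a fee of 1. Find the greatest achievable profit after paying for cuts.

67

Consider every possible first cut. v[k] is the best of p[i]+v[k−i] over all sellable i≤k, charging 1 whenever i<k.
v[1] = 3
v[2] = 12
v[3] = 14  (first piece 1, then v[2]=12)
v[4] = 23  (first piece 2, then v[2]=12)
v[5] = 25  (first piece 1, then v[4]=23)
v[6] = 36
v[7] = 45
v[8] = 47  (first piece 1, then v[7]=45)
v[9] = 56  (first piece 2, then v[7]=45)
v[10] = 58  (first piece 1, then v[9]=56)
v[11] = 67  (first piece 2, then v[9]=56)
One optimal plan: pieces 7 + 2 + 2 (2 cuts) → 69 − 2 = 67.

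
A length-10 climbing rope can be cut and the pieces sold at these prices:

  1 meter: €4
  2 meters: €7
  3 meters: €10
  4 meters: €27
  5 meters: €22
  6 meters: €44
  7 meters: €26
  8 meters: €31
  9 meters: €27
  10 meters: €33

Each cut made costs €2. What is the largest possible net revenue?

69

Let v[k] be the best obtainable value from length k. For each k, try every first piece i and keep the best of price[i] + v[k−i] minus the 2 cut fee when i<k.
v[1] = 4
v[2] = max(4+4-2, 7+0) = 7
v[3] = max(4+7-2, 7+4-2, 10+0) = 10
v[4] = max(4+10-2, 7+7-2, 10+4-2, 27+0) = 27
v[5] = max(4+27-2, 7+10-2, 10+7-2, 27+4-2, 22+0) = 29
v[6] = max(4+29-2, 7+27-2, 10+10-2, 27+7-2, 22+4-2, 44+0) = 44
v[7] = max(4+44-2, 7+29-2, 10+27-2, …, 44+4-2, 26+0) = 46
v[8] = max(4+46-2, 7+44-2, 10+29-2, …, 26+4-2, 31+0) = 52
v[9] = max(4+52-2, 7+46-2, 10+44-2, …, 31+4-2, 27+0) = 54
v[10] = max(4+54-2, 7+52-2, 10+46-2, …, 27+4-2, 33+0) = 69
One optimal plan: pieces 6 + 4 (1 cut) → €71 − €2 = €69.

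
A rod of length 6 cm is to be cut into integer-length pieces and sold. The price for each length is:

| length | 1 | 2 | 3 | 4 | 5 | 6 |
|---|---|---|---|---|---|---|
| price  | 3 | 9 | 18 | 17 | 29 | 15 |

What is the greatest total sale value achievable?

Build best[k] bottom-up: best[k] = max over allowed piece i of (p[i] + best[k−i]).
best[1] = 3
best[2] = max(3+3, 9+0) = 9
best[3] = max(3+9, 9+3, 18+0) = 18
best[4] = max(3+18, 9+9, 18+3, 17+0) = 21
best[5] = max(3+21, 9+18, 18+9, 17+3, 29+0) = 29
best[6] = max(3+29, 9+21, 18+18, 17+9, 29+3, 15+0) = 36
One optimal cutting: 3 + 3 → 18 + 18 = 36.

36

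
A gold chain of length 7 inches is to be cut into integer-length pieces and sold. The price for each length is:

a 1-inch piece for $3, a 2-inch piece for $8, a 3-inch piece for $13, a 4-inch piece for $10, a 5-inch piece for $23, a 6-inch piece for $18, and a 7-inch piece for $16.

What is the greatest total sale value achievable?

31

Build r[k] bottom-up: r[k] = max over allowed piece i of (p[i] + r[k−i]).
r[1] = 3
r[2] = max(3+3, 8+0) = 8
r[3] = max(3+8, 8+3, 13+0) = 13
r[4] = max(3+13, 8+8, 13+3, 10+0) = 16
r[5] = max(3+16, 8+13, 13+8, 10+3, 23+0) = 23
r[6] = max(3+23, 8+16, 13+13, 10+8, 23+3, 18+0) = 26
r[7] = max(3+26, 8+23, 13+16, …, 18+3, 16+0) = 31
One optimal cutting: 5 + 2 → $23 + $8 = $31.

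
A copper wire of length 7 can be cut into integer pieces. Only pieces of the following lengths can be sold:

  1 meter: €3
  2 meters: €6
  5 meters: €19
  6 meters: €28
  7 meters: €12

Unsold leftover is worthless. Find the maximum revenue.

Consider every possible first cut. best[k] is the best of p[i]+best[k−i] over all sellable i≤k.
best[1] = 3
best[2] = 6  (first piece 1, then best[1]=3)
best[3] = 9  (first piece 1, then best[2]=6)
best[4] = 12  (first piece 1, then best[3]=9)
best[5] = 19
best[6] = 28
best[7] = 31  (first piece 1, then best[6]=28)
One optimal cutting: 6 + 1 → €31.

31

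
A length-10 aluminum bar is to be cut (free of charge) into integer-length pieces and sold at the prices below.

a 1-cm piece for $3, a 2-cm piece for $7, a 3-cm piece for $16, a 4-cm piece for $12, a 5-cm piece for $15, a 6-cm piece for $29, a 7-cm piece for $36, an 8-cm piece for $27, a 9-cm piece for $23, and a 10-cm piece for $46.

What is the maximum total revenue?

52

Build best[k] bottom-up: best[k] = max over allowed piece i of (p[i] + best[k−i]).
best[1] = 3
best[2] = max(3+3, 7+0) = 7
best[3] = max(3+7, 7+3, 16+0) = 16
best[4] = max(3+16, 7+7, 16+3, 12+0) = 19
best[5] = max(3+19, 7+16, 16+7, 12+3, 15+0) = 23
best[6] = max(3+23, 7+19, 16+16, 12+7, 15+3, 29+0) = 32
best[7] = max(3+32, 7+23, 16+19, …, 29+3, 36+0) = 36
best[8] = max(3+36, 7+32, 16+23, …, 36+3, 27+0) = 39
best[9] = max(3+39, 7+36, 16+32, …, 27+3, 23+0) = 48
best[10] = max(3+48, 7+39, 16+36, …, 23+3, 46+0) = 52
One optimal cutting: 7 + 3 → $36 + $16 = $52.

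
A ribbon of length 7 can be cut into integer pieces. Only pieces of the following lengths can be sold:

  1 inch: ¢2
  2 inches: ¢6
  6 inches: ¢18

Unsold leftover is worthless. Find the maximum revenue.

Let f[k] be the best obtainable value from length k. For each k, try every first piece i and keep the best of price[i] + f[k−i].
f[1] = 2
f[2] = 6
f[3] = 8  (first piece 1, then f[2]=6)
f[4] = 12  (first piece 2, then f[2]=6)
f[5] = 14  (first piece 1, then f[4]=12)
f[6] = 18  (first piece 2, then f[4]=12)
f[7] = 20  (first piece 1, then f[6]=18)
One optimal cutting: 2 + 2 + 2 + 1 → ¢20.

20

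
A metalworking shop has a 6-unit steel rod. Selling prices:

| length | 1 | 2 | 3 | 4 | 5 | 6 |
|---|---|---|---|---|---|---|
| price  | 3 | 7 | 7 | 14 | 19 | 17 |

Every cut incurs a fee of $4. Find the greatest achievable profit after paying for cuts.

18

Let net[k] be the best obtainable value from length k. For each k, try every first piece i and keep the best of price[i] + net[k−i] minus the 4 cut fee when i<k.
net[1] = 3
net[2] = max(3+3-4, 7+0) = 7
net[3] = max(3+7-4, 7+3-4, 7+0) = 7
net[4] = max(3+7-4, 7+7-4, 7+3-4, 14+0) = 14
net[5] = max(3+14-4, 7+7-4, 7+7-4, 14+3-4, 19+0) = 19
net[6] = max(3+19-4, 7+14-4, 7+7-4, 14+7-4, 19+3-4, 17+0) = 18
One optimal plan: pieces 5 + 1 (1 cut) → $22 − $4 = $18.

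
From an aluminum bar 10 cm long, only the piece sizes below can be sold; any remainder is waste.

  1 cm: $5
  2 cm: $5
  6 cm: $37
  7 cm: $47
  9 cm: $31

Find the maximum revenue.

62

Let r[k] be the best obtainable value from length k. For each k, try every first piece i and keep the best of price[i] + r[k−i].
r[1] = 5
r[2] = max(5+5, 5+0) = 10
r[3] = max(5+10, 5+5) = 15
r[4] = max(5+15, 5+10) = 20
r[5] = max(5+20, 5+15) = 25
r[6] = max(5+25, 5+20, 37+0) = 37
r[7] = max(5+37, 5+25, 37+5, 47+0) = 47
r[8] = max(5+47, 5+37, 37+10, 47+5) = 52
r[9] = max(5+52, 5+47, 37+15, 47+10, 31+0) = 57
r[10] = max(5+57, 5+52, 37+20, 47+15, 31+5) = 62
One optimal cutting: 7 + 1 + 1 + 1 → $62.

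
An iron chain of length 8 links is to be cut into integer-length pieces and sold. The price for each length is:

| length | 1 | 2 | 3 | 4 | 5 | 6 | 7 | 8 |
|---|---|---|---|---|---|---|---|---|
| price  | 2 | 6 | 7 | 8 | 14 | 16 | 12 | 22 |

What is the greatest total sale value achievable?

24

Consider every possible first cut. best[k] is the best of p[i]+best[k−i] over all sellable i≤k.
best[1] = 2
best[2] = 6
best[3] = 8  (first piece 1, then best[2]=6)
best[4] = 12  (first piece 2, then best[2]=6)
best[5] = 14  (first piece 1, then best[4]=12)
best[6] = 18  (first piece 2, then best[4]=12)
best[7] = 20  (first piece 1, then best[6]=18)
best[8] = 24  (first piece 2, then best[6]=18)
One optimal cutting: 2 + 2 + 2 + 2 → $6 + $6 + $6 + $6 = $24.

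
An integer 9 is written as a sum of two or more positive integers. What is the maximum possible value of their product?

27

Let prod[k] be the best product for length k (with at least one cut). For each first piece i, the rest contributes max(k−i, prod[k−i]).
prod[2] = 1*max(1,0) = 1*1 = 1
prod[3] = 1*max(2,1) = 1*2 = 2
prod[4] = 2*max(2,1) = 2*2 = 4
prod[5] = 2*max(3,2) = 2*3 = 6
prod[6] = 3*max(3,2) = 3*3 = 9
prod[7] = 2*max(5,6) = 2*6 = 12
prod[8] = 2*max(6,9) = 2*9 = 18
prod[9] = 3*max(6,9) = 3*9 = 27
One optimal split: 3 + 3 + 3; product 3*3*3 = 27.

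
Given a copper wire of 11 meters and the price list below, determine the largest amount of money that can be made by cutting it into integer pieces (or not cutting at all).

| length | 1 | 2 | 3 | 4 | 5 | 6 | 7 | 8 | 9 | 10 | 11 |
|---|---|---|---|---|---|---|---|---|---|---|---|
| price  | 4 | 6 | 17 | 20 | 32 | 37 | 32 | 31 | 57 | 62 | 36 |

69

Let R[k] be the best obtainable value from length k. For each k, try every first piece i and keep the best of price[i] + R[k−i].
R[1] = 4
R[2] = 8  (first piece 1, then R[1]=4)
R[3] = 17
R[4] = 21  (first piece 1, then R[3]=17)
R[5] = 32
R[6] = 37
R[7] = 41  (first piece 1, then R[6]=37)
R[8] = 49  (first piece 3, then R[5]=32)
R[9] = 57
R[10] = 64  (first piece 5, then R[5]=32)
R[11] = 69  (first piece 5, then R[6]=37)
One optimal cutting: 6 + 5 → €37 + €32 = €69.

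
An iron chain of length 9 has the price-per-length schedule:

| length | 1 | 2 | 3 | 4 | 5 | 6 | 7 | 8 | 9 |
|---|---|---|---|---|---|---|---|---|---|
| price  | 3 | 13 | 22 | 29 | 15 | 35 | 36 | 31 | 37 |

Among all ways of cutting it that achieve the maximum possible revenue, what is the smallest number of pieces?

Build r[k] bottom-up: r[k] = max over allowed piece i of (p[i] + r[k−i]).
r[1] = 3
r[2] = max(3+3, 13+0) = 13
r[3] = max(3+13, 13+3, 22+0) = 22
r[4] = max(3+22, 13+13, 22+3, 29+0) = 29
r[5] = max(3+29, 13+22, 22+13, 29+3, 15+0) = 35
r[6] = max(3+35, 13+29, 22+22, 29+13, 15+3, 35+0) = 44
r[7] = max(3+44, 13+35, 22+29, …, 35+3, 36+0) = 51
r[8] = max(3+51, 13+44, 22+35, …, 36+3, 31+0) = 58
r[9] = max(3+58, 13+51, 22+44, …, 31+3, 37+0) = 66
Maximum revenue is $66.
Now minimize piece count subject to staying optimal: for each k, pieces[k] = 1 + min over i with p[i]+r[k−i]=r[k] of pieces[k−i].
pieces[6] = 2
pieces[7] = 2
pieces[8] = 2
pieces[9] = 3

3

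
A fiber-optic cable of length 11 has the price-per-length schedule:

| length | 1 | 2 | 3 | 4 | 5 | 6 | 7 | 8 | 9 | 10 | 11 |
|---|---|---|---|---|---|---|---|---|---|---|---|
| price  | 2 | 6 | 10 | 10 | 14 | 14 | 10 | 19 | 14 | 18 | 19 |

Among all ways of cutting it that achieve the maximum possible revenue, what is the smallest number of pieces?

Let r[k] be the best obtainable value from length k. For each k, try every first piece i and keep the best of price[i] + r[k−i].
r[1] = 2
r[2] = max(2+2, 6+0) = 6
r[3] = max(2+6, 6+2, 10+0) = 10
r[4] = max(2+10, 6+6, 10+2, 10+0) = 12
r[5] = max(2+12, 6+10, 10+6, 10+2, 14+0) = 16
r[6] = max(2+16, 6+12, 10+10, 10+6, 14+2, 14+0) = 20
r[7] = max(2+20, 6+16, 10+12, …, 14+2, 10+0) = 22
r[8] = max(2+22, 6+20, 10+16, …, 10+2, 19+0) = 26
r[9] = max(2+26, 6+22, 10+20, …, 19+2, 14+0) = 30
r[10] = max(2+30, 6+26, 10+22, …, 14+2, 18+0) = 32
r[11] = max(2+32, 6+30, 10+26, …, 18+2, 19+0) = 36
Maximum revenue is $36.
Now minimize piece count subject to staying optimal: for each k, pieces[k] = 1 + min over i with p[i]+r[k−i]=r[k] of pieces[k−i].
pieces[8] = 3
pieces[9] = 3
pieces[10] = 4
pieces[11] = 4

4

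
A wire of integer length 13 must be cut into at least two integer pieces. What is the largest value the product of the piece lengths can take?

108

Define m[k] = max over 1≤i<k of i · max(k−i, m[k−i]); the inner max lets the remainder stay uncut if that's better.
m[2] = 1·max(1,0) = 1·1 = 1
m[3] = 1·max(2,1) = 1·2 = 2
m[4] = 2·max(2,1) = 2·2 = 4
m[5] = 2·max(3,2) = 2·3 = 6
m[6] = 3·max(3,2) = 3·3 = 9
m[7] = 2·max(5,6) = 2·6 = 12
m[8] = 2·max(6,9) = 2·9 = 18
m[9] = 3·max(6,9) = 3·9 = 27
m[10] = 2·max(8,18) = 2·18 = 36
m[11] = 2·max(9,27) = 2·27 = 54
m[12] = 3·max(9,27) = 3·27 = 81
m[13] = 2·max(11,54) = 2·54 = 108
One optimal split: 3 + 3 + 3 + 2 + 2; product 3·3·3·2·2 = 108.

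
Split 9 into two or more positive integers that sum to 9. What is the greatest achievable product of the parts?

Let P[k] be the best product for length k (with at least one cut). For each first piece i, the rest contributes max(k−i, P[k−i]).
P[2] = 1×max(1,0) = 1×1 = 1
P[3] = max(1×2, 2×1) = 2
P[4] = max(1×3, 2×2, 3×1) = 4
P[5] = max(1×4, 2×3, 3×2, 4×1) = 6
P[6] = max(1×6, 2×4, 3×3, 4×2, 5×1) = 9
P[7] = max(1×9, 2×6, 3×4, 4×3, 5×2, 6×1) = 12
P[8] = max(1×12, 2×9, 3×6, …, 6×2, 7×1) = 18
P[9] = max(1×18, 2×12, 3×9, …, 7×2, 8×1) = 27
One optimal split: 3 + 3 + 3; product 3×3×3 = 27.

27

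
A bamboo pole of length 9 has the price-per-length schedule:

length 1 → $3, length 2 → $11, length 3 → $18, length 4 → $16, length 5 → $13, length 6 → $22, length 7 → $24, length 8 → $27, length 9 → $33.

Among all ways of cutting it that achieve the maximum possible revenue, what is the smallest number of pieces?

3

Let r[k] be the best obtainable value from length k. For each k, try every first piece i and keep the best of price[i] + r[k−i].
r[1] = 3
r[2] = 11
r[3] = 18
r[4] = 22  (first piece 2, then r[2]=11)
r[5] = 29  (first piece 2, then r[3]=18)
r[6] = 36  (first piece 3, then r[3]=18)
r[7] = 40  (first piece 2, then r[5]=29)
r[8] = 47  (first piece 2, then r[6]=36)
r[9] = 54  (first piece 3, then r[6]=36)
Maximum revenue is $54.
Now minimize piece count subject to staying optimal: for each k, pieces[k] = 1 + min over i with p[i]+r[k−i]=r[k] of pieces[k−i].
pieces[6] = 2
pieces[7] = 3
pieces[8] = 3
pieces[9] = 3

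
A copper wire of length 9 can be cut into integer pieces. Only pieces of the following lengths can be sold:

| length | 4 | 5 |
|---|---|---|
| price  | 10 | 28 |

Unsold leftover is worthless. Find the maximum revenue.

Build best[k] bottom-up: best[k] = max over allowed piece i of (p[i] + best[k−i]).
best[1] = 0
best[2] = 0
best[3] = 0
best[4] = 10
best[5] = 28
best[6] = 28
best[7] = 28
best[8] = 28
best[9] = 38  (first piece 4, then best[5]=28)
One optimal cutting: 5 + 4 → €38.

38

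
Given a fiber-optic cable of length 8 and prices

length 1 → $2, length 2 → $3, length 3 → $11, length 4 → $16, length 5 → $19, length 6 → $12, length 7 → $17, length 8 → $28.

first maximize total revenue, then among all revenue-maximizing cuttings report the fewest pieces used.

Let r[k] be the best obtainable value from length k. For each k, try every first piece i and keep the best of price[i] + r[k−i].
r[1] = 2
r[2] = max(2+2, 3+0) = 4
r[3] = max(2+4, 3+2, 11+0) = 11
r[4] = max(2+11, 3+4, 11+2, 16+0) = 16
r[5] = max(2+16, 3+11, 11+4, 16+2, 19+0) = 19
r[6] = max(2+19, 3+16, 11+11, 16+4, 19+2, 12+0) = 22
r[7] = max(2+22, 3+19, 11+16, …, 12+2, 17+0) = 27
r[8] = max(2+27, 3+22, 11+19, …, 17+2, 28+0) = 32
Maximum revenue is $32.
Now minimize piece count subject to staying optimal: for each k, pieces[k] = 1 + min over i with p[i]+r[k−i]=r[k] of pieces[k−i].
pieces[5] = 1
pieces[6] = 2
pieces[7] = 2
pieces[8] = 2

2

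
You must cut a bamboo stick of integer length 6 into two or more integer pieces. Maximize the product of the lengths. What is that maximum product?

9

Define f[k] = max over 1≤i<k of i · max(k−i, f[k−i]); the inner max lets the remainder stay uncut if that's better.
f[2] = 1×max(1,0) = 1×1 = 1
f[3] = 1×max(2,1) = 1×2 = 2
f[4] = 2×max(2,1) = 2×2 = 4
f[5] = 2×max(3,2) = 2×3 = 6
f[6] = 3×max(3,2) = 3×3 = 9
One optimal split: 3 + 3; product 3×3 = 9.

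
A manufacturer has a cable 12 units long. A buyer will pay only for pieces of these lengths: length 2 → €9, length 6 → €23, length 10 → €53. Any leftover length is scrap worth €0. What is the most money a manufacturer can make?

Let f[k] be the best obtainable value from length k. For each k, try every first piece i and keep the best of price[i] + f[k−i].
f[1] = 0
f[2] = 9
f[3] = 9
f[4] = 18  (first piece 2, then f[2]=9)
f[5] = 18
f[6] = max(9+18, 23+0) = 27
f[7] = max(9+18, 23+0) = 27
f[8] = max(9+27, 23+9) = 36
f[9] = max(9+27, 23+9) = 36
f[10] = max(9+36, 23+18, 53+0) = 53
f[11] = max(9+36, 23+18, 53+0) = 53
f[12] = max(9+53, 23+27, 53+9) = 62
One optimal cutting: 10 + 2 → €62.

62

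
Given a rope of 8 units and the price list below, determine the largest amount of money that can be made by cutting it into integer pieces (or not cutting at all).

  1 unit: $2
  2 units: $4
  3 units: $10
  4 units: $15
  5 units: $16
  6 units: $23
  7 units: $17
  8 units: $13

30

Consider every possible first cut. v[k] is the best of p[i]+v[k−i] over all sellable i≤k.
v[1] = 2
v[2] = max(2+2, 4+0) = 4
v[3] = max(2+4, 4+2, 10+0) = 10
v[4] = max(2+10, 4+4, 10+2, 15+0) = 15
v[5] = max(2+15, 4+10, 10+4, 15+2, 16+0) = 17
v[6] = max(2+17, 4+15, 10+10, 15+4, 16+2, 23+0) = 23
v[7] = max(2+23, 4+17, 10+15, …, 23+2, 17+0) = 25
v[8] = max(2+25, 4+23, 10+17, …, 17+2, 13+0) = 30
One optimal cutting: 4 + 4 → $15 + $15 = $30.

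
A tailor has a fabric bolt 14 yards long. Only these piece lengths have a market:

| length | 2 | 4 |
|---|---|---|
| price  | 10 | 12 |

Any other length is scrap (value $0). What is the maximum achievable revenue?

Let f[k] be the best obtainable value from length k. For each k, try every first piece i and keep the best of price[i] + f[k−i].
f[1] = 0
f[2] = 10
f[3] = 10
f[4] = max(10+10, 12+0) = 20
f[5] = max(10+10, 12+0) = 20
f[6] = max(10+20, 12+10) = 30
f[7] = max(10+20, 12+10) = 30
f[8] = max(10+30, 12+20) = 40
f[9] = max(10+30, 12+20) = 40
f[10] = max(10+40, 12+30) = 50
f[11] = max(10+40, 12+30) = 50
f[12] = max(10+50, 12+40) = 60
f[13] = max(10+50, 12+40) = 60
f[14] = max(10+60, 12+50) = 70
One optimal cutting: 2 + 2 + 2 + 2 + 2 + 2 + 2 → $70.

70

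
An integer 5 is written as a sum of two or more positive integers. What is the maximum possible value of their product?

Fill P[k] for k=2..5: at each k try every first piece i and multiply by the better of (k−i) uncut or P[k−i].
P[2] = 1×max(1,0) = 1×1 = 1
P[3] = 1×max(2,1) = 1×2 = 2
P[4] = 2×max(2,1) = 2×2 = 4
P[5] = 2×max(3,2) = 2×3 = 6
One optimal split: 3 + 2; product 3×2 = 6.

6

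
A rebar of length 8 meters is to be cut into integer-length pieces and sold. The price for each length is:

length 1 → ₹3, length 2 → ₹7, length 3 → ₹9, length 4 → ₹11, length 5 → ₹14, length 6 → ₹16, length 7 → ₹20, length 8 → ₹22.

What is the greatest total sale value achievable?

28

Consider every possible first cut. R[k] is the best of p[i]+R[k−i] over all sellable i≤k.
R[1] = 3
R[2] = 7
R[3] = 10  (first piece 1, then R[2]=7)
R[4] = 14  (first piece 2, then R[2]=7)
R[5] = 17  (first piece 1, then R[4]=14)
R[6] = 21  (first piece 2, then R[4]=14)
R[7] = 24  (first piece 1, then R[6]=21)
R[8] = 28  (first piece 2, then R[6]=21)
One optimal cutting: 2 + 2 + 2 + 2 → ₹7 + ₹7 + ₹7 + ₹7 = ₹28.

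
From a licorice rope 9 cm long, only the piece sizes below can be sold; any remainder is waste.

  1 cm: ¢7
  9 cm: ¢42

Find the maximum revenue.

Let f[k] be the best obtainable value from length k. For each k, try every first piece i and keep the best of price[i] + f[k−i].
f[1] = 7
f[2] = 14  (first piece 1, then f[1]=7)
f[3] = 21  (first piece 1, then f[2]=14)
f[4] = 28  (first piece 1, then f[3]=21)
f[5] = 35  (first piece 1, then f[4]=28)
f[6] = 42  (first piece 1, then f[5]=35)
f[7] = 49  (first piece 1, then f[6]=42)
f[8] = 56  (first piece 1, then f[7]=49)
f[9] = max(7+56, 42+0) = 63
One optimal cutting: 1 + 1 + 1 + 1 + 1 + 1 + 1 + 1 + 1 → ¢63.

63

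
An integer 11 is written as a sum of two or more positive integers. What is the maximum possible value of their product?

54

Let P[k] be the best product for length k (with at least one cut). For each first piece i, the rest contributes max(k−i, P[k−i]).
Small cases: P[2]=1, P[3]=2.
P[4] = max(1×3, 2×2, 3×1) = 4
P[5] = max(1×4, 2×3, 3×2, 4×1) = 6
P[6] = max(1×6, 2×4, 3×3, 4×2, 5×1) = 9
P[7] = max(1×9, 2×6, 3×4, 4×3, 5×2, 6×1) = 12
P[8] = max(1×12, 2×9, 3×6, …, 6×2, 7×1) = 18
P[9] = max(1×18, 2×12, 3×9, …, 7×2, 8×1) = 27
P[10] = max(1×27, 2×18, 3×12, …, 8×2, 9×1) = 36
P[11] = max(1×36, 2×27, 3×18, …, 9×2, 10×1) = 54
One optimal split: 3 + 3 + 3 + 2; product 3×3×3×2 = 54.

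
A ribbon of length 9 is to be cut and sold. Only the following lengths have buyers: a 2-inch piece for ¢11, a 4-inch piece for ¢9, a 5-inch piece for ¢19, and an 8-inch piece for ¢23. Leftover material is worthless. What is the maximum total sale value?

44

Consider every possible first cut. f[k] is the best of p[i]+f[k−i] over all sellable i≤k.
f[1] = 0
f[2] = 11
f[3] = 11
f[4] = max(11+11, 9+0) = 22
f[5] = max(11+11, 9+0, 19+0) = 22
f[6] = max(11+22, 9+11, 19+0) = 33
f[7] = max(11+22, 9+11, 19+11) = 33
f[8] = max(11+33, 9+22, 19+11, 23+0) = 44
f[9] = max(11+33, 9+22, 19+22, 23+0) = 44
One optimal cutting: pieces 2 + 2 + 2 + 2 with 1 inch of scrap → ¢44.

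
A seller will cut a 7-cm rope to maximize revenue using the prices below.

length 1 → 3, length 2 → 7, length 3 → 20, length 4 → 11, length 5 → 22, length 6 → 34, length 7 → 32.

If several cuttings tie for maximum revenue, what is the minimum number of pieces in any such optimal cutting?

Let r[k] be the best obtainable value from length k. For each k, try every first piece i and keep the best of price[i] + r[k−i].
r[1] = 3
r[2] = max(3+3, 7+0) = 7
r[3] = max(3+7, 7+3, 20+0) = 20
r[4] = max(3+20, 7+7, 20+3, 11+0) = 23
r[5] = max(3+23, 7+20, 20+7, 11+3, 22+0) = 27
r[6] = max(3+27, 7+23, 20+20, 11+7, 22+3, 34+0) = 40
r[7] = max(3+40, 7+27, 20+23, …, 34+3, 32+0) = 43
Maximum revenue is 43.
Now minimize piece count subject to staying optimal: for each k, pieces[k] = 1 + min over i with p[i]+r[k−i]=r[k] of pieces[k−i].
pieces[4] = 2
pieces[5] = 2
pieces[6] = 2
pieces[7] = 3

3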